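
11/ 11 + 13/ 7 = 20/ 7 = 2.86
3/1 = 3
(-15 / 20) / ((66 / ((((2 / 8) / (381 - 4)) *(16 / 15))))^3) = -2 / 2166298967386125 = -0.00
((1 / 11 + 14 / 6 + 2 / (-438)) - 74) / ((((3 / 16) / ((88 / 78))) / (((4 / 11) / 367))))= -14714624 / 34480017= -0.43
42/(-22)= -21/11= -1.91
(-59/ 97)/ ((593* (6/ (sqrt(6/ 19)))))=-59* sqrt(114)/ 6557394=-0.00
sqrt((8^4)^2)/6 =2048/3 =682.67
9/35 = 0.26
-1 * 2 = -2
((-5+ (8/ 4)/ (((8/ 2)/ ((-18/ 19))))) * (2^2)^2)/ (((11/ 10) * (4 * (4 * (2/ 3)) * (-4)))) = 390/ 209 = 1.87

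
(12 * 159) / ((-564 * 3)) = -53 / 47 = -1.13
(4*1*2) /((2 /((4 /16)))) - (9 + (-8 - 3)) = 3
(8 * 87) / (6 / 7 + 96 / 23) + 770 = 122626 / 135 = 908.34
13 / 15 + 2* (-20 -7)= -797 / 15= -53.13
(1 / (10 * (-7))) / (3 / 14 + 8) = -1 / 575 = -0.00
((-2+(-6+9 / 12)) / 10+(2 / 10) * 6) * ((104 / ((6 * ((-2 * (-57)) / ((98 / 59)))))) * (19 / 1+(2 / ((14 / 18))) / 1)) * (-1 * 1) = -13741 / 5310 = -2.59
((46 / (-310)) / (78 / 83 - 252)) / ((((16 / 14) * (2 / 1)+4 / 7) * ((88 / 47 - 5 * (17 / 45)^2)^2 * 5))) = 400979889 / 13013480894680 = 0.00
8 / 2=4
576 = 576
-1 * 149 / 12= -149 / 12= -12.42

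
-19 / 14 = -1.36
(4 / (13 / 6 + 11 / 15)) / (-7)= -40 / 203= -0.20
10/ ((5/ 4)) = 8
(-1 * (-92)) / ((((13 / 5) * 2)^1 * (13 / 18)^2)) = 74520 / 2197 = 33.92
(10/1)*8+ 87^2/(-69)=-683/23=-29.70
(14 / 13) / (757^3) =14 / 5639375209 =0.00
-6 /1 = -6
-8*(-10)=80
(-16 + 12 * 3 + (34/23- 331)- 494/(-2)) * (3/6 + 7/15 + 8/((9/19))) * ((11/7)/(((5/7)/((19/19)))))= -12709763/5175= -2455.99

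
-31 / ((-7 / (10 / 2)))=155 / 7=22.14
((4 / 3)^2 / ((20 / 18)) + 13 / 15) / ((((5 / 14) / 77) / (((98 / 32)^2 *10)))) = 47883143 / 960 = 49878.27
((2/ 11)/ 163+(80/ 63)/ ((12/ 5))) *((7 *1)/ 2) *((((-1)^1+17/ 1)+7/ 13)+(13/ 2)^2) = 91545941/ 839124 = 109.10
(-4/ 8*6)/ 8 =-3/ 8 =-0.38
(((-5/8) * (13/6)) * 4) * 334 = -10855/6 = -1809.17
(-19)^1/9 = -19/9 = -2.11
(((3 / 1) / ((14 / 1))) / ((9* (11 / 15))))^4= 625 / 562448656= 0.00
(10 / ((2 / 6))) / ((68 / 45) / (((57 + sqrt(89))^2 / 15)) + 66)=43605 * sqrt(89) / 24472834543 + 11122738785 / 24472834543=0.45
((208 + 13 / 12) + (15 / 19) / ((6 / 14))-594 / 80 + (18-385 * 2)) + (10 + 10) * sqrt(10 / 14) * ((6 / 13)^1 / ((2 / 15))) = -489.99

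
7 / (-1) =-7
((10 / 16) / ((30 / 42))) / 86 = 7 / 688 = 0.01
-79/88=-0.90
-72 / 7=-10.29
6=6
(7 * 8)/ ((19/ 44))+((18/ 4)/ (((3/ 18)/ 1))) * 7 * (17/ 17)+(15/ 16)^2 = 1554355/ 4864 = 319.56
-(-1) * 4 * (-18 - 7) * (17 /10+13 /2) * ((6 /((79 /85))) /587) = -418200 /46373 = -9.02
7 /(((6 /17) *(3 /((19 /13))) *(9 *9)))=2261 /18954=0.12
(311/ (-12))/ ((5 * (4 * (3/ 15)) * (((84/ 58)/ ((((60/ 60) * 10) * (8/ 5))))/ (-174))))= 261551/ 21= 12454.81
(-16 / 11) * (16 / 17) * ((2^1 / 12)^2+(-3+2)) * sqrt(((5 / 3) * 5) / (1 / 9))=11.53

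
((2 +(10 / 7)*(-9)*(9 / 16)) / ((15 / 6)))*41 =-12013 / 140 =-85.81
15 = 15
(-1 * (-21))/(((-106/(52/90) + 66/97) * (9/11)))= -97097/691461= -0.14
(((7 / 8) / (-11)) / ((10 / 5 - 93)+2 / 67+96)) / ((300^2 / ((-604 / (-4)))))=-70819 / 2669040000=-0.00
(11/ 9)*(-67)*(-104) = 76648/ 9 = 8516.44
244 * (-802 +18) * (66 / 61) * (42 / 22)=-395136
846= 846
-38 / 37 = -1.03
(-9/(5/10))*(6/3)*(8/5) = -288/5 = -57.60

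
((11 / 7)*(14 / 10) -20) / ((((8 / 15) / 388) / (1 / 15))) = -8633 / 10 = -863.30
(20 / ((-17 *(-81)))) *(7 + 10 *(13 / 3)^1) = 3020 / 4131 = 0.73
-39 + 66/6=-28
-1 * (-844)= 844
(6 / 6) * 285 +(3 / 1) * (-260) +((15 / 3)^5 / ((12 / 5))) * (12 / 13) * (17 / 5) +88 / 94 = 2195002 / 611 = 3592.47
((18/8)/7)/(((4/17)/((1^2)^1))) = 153/112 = 1.37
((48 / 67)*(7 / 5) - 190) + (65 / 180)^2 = -188.87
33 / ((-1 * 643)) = -0.05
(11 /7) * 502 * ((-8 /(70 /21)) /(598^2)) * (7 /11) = -1506 /447005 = -0.00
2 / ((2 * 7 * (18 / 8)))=4 / 63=0.06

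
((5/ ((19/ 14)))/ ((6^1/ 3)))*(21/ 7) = 105/ 19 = 5.53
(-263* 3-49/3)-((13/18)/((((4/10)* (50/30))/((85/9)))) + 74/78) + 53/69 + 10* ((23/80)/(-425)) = -22390929029/27448200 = -815.75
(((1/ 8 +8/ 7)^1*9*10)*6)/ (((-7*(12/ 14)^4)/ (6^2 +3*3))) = -260925/ 32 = -8153.91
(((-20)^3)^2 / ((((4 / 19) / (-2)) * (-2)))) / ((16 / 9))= 171000000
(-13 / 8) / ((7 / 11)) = -2.55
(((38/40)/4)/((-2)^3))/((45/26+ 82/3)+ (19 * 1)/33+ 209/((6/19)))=-8151/189850880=-0.00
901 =901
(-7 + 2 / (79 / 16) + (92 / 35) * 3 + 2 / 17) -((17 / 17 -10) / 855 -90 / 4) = 42723791 / 1786190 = 23.92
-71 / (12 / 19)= -1349 / 12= -112.42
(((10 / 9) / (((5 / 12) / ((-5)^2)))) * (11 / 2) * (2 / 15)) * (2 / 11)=80 / 9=8.89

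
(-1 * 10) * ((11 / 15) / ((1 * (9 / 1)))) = -22 / 27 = -0.81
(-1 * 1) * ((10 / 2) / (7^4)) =-0.00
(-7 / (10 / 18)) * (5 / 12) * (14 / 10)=-147 / 20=-7.35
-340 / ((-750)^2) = -17 / 28125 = -0.00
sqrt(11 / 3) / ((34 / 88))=44*sqrt(33) / 51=4.96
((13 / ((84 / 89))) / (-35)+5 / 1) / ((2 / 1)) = 13543 / 5880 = 2.30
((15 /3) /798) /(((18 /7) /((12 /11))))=5 /1881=0.00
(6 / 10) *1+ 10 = 53 / 5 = 10.60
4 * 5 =20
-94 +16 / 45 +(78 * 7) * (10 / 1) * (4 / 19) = 902734 / 855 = 1055.83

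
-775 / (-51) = 775 / 51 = 15.20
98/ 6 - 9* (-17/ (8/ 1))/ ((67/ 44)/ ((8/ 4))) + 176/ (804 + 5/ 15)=20211244/ 485013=41.67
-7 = -7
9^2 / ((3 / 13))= 351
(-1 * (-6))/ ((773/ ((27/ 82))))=81/ 31693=0.00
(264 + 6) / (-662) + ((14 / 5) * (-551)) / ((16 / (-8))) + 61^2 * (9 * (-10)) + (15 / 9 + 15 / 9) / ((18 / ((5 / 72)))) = -1074967724977 / 3217320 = -334118.99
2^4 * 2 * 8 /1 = 256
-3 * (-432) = 1296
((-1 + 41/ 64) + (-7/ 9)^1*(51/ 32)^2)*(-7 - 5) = 7173/ 256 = 28.02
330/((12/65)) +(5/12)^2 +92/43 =11082523/6192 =1789.81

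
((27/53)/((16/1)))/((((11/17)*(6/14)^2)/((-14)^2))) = 122451/2332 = 52.51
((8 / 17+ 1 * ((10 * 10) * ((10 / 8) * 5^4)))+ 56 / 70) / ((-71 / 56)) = -371881048 / 6035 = -61620.72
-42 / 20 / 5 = -21 / 50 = -0.42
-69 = -69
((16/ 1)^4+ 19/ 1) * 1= 65555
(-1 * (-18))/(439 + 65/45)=81/1982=0.04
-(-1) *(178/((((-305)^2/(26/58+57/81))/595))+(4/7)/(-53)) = 7030115984/5404622265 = 1.30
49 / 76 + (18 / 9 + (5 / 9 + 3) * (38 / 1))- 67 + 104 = 119533 / 684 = 174.76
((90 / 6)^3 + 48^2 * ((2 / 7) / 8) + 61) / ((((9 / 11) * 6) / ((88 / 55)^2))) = 8669056 / 4725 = 1834.72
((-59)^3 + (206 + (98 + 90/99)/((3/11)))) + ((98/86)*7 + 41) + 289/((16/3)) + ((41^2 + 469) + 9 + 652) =-201896.17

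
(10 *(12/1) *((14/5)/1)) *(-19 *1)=-6384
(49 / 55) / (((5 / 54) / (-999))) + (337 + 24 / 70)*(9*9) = 34096707 / 1925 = 17712.58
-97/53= -1.83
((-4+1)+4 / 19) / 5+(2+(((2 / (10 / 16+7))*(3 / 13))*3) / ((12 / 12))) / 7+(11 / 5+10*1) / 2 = 5.85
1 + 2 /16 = 9 /8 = 1.12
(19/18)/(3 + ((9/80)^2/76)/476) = 2199500800/6251213529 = 0.35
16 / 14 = 8 / 7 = 1.14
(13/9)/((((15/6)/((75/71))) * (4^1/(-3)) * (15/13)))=-169/426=-0.40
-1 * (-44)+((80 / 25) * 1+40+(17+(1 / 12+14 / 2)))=6677 / 60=111.28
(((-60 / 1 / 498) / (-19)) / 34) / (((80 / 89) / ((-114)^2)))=15219 / 5644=2.70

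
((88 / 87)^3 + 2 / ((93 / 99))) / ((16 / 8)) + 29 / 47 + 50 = 50081728252 / 959438871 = 52.20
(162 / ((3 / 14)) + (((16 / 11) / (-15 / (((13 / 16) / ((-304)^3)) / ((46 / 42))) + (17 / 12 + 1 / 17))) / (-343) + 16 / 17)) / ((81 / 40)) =2925691642687343954720 / 7826929965768791493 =373.80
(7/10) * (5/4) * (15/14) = 15/16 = 0.94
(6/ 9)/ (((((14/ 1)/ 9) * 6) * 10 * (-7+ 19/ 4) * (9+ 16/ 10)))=-1/ 3339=-0.00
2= 2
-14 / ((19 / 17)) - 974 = -18744 / 19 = -986.53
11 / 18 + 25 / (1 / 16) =7211 / 18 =400.61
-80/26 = -40/13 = -3.08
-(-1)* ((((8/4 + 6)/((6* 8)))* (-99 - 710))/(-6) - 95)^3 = -17800025131/46656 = -381516.31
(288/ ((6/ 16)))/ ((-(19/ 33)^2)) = -836352/ 361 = -2316.76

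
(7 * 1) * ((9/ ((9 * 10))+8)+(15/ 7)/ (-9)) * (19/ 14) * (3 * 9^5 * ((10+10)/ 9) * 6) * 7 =1234872054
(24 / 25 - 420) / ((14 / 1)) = -5238 / 175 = -29.93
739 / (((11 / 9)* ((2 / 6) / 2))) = 39906 / 11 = 3627.82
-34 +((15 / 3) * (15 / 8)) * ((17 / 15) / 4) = -1003 / 32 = -31.34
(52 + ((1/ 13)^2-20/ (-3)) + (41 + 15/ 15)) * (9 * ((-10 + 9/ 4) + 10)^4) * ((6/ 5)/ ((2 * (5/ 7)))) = 21097440063/ 1081600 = 19505.77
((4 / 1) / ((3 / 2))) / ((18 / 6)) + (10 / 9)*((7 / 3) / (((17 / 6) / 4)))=232 / 51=4.55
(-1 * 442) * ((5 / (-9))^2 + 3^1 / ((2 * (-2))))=31603 / 162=195.08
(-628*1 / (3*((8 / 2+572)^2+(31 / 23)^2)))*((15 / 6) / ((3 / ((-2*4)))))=1328848 / 315918837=0.00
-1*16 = -16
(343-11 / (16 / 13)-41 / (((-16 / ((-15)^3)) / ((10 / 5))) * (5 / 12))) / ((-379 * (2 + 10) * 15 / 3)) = 1.81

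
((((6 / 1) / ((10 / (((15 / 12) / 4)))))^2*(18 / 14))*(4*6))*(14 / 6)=81 / 32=2.53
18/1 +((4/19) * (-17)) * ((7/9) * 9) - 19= -26.05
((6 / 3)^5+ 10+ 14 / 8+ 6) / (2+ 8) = 199 / 40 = 4.98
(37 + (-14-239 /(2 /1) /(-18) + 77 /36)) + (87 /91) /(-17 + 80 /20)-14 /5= 1538717 /53235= 28.90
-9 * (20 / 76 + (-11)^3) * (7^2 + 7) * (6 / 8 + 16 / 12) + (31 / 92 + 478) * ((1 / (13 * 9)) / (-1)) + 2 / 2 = 95254731061 / 68172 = 1397270.60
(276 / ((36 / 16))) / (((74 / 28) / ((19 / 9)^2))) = 1859872 / 8991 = 206.86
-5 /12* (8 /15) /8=-1 /36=-0.03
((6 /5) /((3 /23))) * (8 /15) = 368 /75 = 4.91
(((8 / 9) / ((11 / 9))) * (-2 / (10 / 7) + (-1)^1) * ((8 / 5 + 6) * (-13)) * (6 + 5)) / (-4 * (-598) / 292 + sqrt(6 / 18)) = 6210741888 / 26687075-252722496 * sqrt(3) / 26687075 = 216.32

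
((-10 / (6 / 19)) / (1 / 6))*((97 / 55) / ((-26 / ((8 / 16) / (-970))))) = -19 / 2860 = -0.01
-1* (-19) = 19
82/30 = 41/15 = 2.73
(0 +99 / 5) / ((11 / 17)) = 153 / 5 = 30.60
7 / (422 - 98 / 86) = 0.02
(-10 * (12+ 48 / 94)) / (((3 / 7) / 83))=-1138760 / 47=-24228.94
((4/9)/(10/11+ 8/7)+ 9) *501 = 1094351/237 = 4617.51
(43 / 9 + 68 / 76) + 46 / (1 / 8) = 63898 / 171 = 373.67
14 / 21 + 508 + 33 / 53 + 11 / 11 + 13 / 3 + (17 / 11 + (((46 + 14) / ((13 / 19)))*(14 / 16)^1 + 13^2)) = 11548863 / 15158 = 761.90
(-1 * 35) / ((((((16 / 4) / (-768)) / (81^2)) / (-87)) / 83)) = -318373312320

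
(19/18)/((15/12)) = 38/45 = 0.84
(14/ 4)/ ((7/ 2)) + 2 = 3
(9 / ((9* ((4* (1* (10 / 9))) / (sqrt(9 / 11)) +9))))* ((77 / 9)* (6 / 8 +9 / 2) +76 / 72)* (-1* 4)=-1206495 / 41449 +198600* sqrt(11) / 41449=-13.22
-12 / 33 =-4 / 11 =-0.36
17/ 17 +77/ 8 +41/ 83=7383/ 664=11.12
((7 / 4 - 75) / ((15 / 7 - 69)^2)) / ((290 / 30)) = -14357 / 8468928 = -0.00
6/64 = 3/32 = 0.09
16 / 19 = 0.84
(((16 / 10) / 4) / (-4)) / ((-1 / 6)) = 3 / 5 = 0.60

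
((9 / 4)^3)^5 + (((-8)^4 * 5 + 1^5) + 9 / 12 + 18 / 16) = 227884451657913 / 1073741824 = 212233.93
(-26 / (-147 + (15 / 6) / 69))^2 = 12873744 / 411318961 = 0.03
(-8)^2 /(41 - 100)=-64 /59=-1.08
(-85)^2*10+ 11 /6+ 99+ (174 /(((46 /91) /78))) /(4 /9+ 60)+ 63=1367399425 /18768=72858.03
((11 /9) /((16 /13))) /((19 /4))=143 /684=0.21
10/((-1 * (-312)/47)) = 235/156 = 1.51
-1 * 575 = -575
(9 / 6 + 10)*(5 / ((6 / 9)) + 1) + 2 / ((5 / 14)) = 2067 / 20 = 103.35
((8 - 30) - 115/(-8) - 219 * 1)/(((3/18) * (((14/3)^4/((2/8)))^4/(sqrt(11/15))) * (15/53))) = -28138206627 * sqrt(165)/1137869498937140838400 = -0.00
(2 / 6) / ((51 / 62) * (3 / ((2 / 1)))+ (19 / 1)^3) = 124 / 2552007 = 0.00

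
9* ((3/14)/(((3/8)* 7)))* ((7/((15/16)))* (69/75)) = 4416/875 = 5.05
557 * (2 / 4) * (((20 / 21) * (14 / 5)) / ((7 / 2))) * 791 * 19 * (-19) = -181773608 / 3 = -60591202.67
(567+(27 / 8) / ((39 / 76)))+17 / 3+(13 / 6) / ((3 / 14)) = 137909 / 234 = 589.35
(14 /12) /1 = 7 /6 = 1.17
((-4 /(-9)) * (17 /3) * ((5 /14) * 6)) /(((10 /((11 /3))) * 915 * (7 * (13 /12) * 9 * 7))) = 1496 /330478785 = 0.00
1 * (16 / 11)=16 / 11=1.45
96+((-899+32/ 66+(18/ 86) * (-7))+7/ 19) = -21666179/ 26961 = -803.61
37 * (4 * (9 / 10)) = 666 / 5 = 133.20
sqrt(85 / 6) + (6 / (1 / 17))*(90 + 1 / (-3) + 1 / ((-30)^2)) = sqrt(510) / 6 + 1371917 / 150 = 9149.88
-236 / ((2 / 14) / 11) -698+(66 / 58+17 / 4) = -2188295 / 116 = -18864.61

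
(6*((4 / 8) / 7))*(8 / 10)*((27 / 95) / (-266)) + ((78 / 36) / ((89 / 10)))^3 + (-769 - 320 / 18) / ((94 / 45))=-298006309574773789 / 791233976871450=-376.63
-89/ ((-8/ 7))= 623/ 8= 77.88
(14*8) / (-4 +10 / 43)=-2408 / 81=-29.73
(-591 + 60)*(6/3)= -1062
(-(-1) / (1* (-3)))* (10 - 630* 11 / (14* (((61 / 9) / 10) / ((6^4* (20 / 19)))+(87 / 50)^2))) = 27102413930 / 529795821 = 51.16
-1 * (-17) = 17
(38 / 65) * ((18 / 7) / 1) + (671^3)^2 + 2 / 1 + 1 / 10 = 83057052190246247389 / 910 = 91271485923347524.60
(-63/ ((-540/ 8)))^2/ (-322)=-14/ 5175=-0.00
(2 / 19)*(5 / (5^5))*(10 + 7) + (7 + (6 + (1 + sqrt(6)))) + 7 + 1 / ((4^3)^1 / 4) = sqrt(6) + 4002419 / 190000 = 23.51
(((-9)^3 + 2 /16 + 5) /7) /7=-14.77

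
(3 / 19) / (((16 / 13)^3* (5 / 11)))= 0.19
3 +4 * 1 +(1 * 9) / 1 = 16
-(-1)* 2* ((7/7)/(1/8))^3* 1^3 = 1024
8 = 8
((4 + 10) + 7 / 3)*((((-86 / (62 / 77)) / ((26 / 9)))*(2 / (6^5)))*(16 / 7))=-23177 / 65286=-0.36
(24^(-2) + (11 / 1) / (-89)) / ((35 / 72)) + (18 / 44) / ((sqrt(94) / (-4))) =-6247 / 24920-9 * sqrt(94) / 517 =-0.42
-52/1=-52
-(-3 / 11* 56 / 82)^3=592704 / 91733851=0.01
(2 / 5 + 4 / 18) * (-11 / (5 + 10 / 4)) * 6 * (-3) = 1232 / 75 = 16.43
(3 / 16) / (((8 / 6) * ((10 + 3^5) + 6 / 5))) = 45 / 81344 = 0.00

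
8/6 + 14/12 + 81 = 83.50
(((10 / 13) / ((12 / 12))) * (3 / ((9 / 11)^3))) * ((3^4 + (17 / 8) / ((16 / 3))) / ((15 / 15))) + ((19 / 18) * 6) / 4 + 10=23893439 / 67392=354.54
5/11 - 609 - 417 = -11281/11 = -1025.55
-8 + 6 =-2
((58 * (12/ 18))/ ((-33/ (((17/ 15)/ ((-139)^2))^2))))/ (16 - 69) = 33524/ 440709876478575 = 0.00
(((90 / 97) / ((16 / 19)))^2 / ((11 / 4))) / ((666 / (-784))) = -3980025 / 7658926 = -0.52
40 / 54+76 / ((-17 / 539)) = -1105688 / 459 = -2408.91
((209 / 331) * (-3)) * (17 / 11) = -969 / 331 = -2.93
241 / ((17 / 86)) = 1219.18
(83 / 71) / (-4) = -83 / 284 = -0.29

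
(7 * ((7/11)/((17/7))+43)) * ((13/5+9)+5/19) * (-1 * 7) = -89350814/3553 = -25147.99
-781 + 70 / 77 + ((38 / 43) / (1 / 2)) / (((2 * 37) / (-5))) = -13654461 / 17501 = -780.21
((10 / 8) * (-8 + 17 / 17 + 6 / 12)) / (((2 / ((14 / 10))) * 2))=-91 / 32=-2.84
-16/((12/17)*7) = -68/21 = -3.24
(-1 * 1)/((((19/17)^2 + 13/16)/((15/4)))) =-17340/9533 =-1.82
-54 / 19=-2.84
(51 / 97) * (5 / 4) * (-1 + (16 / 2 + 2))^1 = 2295 / 388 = 5.91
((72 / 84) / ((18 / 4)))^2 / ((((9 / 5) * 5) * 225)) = 16 / 893025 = 0.00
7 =7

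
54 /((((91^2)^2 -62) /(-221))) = -11934 /68574899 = -0.00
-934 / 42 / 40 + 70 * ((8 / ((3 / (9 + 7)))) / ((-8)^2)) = 12911 / 280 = 46.11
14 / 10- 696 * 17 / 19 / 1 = -59027 / 95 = -621.34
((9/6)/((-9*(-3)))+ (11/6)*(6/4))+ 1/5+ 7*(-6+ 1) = -5759/180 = -31.99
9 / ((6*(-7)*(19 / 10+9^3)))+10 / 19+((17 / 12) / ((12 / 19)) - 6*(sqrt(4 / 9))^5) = 2493161771 / 1259837712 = 1.98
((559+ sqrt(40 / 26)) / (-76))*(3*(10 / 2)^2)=-41925 / 76 - 75*sqrt(65) / 494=-552.87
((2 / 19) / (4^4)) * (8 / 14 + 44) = 39 / 2128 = 0.02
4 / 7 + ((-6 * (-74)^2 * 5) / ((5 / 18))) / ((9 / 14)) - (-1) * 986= -6432870 / 7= -918981.43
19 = 19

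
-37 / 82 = -0.45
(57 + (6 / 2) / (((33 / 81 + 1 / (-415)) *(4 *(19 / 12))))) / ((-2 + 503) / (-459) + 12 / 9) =767371347 / 3190214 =240.54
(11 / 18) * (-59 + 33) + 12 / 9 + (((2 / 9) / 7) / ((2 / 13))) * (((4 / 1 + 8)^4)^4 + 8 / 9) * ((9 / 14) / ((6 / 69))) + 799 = 124380885171636095402 / 441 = 282042823518449195.92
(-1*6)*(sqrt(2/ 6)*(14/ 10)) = -14*sqrt(3)/ 5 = -4.85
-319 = -319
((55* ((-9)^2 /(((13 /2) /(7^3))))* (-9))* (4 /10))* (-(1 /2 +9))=8039972.77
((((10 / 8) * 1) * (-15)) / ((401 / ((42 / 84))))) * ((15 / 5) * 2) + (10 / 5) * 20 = 39.86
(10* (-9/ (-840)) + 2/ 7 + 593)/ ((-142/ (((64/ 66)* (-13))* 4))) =3455920/ 16401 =210.71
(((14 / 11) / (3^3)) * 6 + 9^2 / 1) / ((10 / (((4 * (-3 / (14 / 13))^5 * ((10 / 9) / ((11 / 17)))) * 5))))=-761887666605 / 16269176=-46830.13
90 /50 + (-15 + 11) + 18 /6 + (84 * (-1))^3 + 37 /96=-284497351 /480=-592702.81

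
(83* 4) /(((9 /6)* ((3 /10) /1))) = 6640 /9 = 737.78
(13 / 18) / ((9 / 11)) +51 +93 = 23471 / 162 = 144.88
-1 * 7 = -7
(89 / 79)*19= 1691 / 79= 21.41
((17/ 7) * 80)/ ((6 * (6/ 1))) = 340/ 63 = 5.40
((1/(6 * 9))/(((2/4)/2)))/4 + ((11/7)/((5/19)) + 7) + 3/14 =12478/945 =13.20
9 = 9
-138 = -138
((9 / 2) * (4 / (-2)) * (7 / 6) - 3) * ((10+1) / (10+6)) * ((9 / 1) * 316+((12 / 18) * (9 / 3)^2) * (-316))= -70389 / 8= -8798.62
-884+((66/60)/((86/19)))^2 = -653762719/739600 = -883.94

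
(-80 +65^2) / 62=4145 / 62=66.85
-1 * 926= -926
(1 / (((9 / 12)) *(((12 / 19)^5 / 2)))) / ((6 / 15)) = 12380495 / 186624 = 66.34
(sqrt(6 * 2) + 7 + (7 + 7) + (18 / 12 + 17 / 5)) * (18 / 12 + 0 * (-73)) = 3 * sqrt(3) + 777 / 20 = 44.05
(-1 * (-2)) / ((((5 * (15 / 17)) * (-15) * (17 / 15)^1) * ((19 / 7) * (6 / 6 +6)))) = -2 / 1425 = -0.00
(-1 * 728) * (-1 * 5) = 3640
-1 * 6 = -6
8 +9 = 17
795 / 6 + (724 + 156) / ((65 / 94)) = 36533 / 26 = 1405.12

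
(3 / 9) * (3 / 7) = 0.14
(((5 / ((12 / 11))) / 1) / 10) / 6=11 / 144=0.08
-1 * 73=-73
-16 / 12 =-4 / 3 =-1.33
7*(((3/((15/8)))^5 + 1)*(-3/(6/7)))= -281.40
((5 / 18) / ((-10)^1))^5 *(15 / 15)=-1 / 60466176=-0.00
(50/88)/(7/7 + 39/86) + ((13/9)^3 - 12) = -8.60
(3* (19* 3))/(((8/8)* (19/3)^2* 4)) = 81/76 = 1.07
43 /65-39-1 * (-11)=-1777 /65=-27.34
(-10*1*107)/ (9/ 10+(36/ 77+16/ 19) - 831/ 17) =22.93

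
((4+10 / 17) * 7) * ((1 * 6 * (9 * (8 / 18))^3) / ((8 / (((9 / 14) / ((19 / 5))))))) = 84240 / 323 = 260.80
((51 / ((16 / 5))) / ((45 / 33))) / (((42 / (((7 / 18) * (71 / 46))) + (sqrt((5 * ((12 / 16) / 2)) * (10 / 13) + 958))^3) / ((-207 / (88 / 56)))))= -0.05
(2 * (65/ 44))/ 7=65/ 154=0.42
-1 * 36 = -36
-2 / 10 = -1 / 5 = -0.20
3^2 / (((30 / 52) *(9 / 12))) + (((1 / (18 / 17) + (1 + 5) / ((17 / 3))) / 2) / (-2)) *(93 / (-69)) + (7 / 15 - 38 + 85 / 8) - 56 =-61.43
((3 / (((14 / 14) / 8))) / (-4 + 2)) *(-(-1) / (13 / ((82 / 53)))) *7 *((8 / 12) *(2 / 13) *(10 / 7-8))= 60352 / 8957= 6.74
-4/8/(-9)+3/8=31/72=0.43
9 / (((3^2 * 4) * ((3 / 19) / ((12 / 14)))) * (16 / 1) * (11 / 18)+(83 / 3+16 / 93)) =5301 / 54589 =0.10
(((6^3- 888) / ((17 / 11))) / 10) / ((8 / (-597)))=275814 / 85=3244.87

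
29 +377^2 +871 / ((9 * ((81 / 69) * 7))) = 241830791 / 1701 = 142169.78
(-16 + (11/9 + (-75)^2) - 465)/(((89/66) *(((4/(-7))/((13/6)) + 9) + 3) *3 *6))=46353307/2566404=18.06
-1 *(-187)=187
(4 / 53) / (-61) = -4 / 3233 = -0.00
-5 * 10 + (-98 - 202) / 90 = -160 / 3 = -53.33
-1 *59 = -59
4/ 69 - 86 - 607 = -692.94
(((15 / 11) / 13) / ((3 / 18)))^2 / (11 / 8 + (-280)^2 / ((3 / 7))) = 194400 / 89779964417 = 0.00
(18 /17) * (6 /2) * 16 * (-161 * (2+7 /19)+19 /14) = -19310.84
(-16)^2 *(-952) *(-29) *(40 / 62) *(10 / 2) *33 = 752362529.03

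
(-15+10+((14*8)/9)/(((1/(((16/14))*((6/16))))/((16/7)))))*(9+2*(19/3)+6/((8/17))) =8909/36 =247.47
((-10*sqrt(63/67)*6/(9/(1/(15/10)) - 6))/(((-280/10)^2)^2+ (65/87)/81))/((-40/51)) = 1078191*sqrt(469)/1451046100495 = 0.00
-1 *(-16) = 16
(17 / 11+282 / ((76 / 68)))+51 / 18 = 321895 / 1254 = 256.69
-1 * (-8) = 8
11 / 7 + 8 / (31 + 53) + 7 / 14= 13 / 6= 2.17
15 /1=15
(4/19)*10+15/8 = 605/152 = 3.98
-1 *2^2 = -4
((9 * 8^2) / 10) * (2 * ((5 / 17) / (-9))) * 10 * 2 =-75.29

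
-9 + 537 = 528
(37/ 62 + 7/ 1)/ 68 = 471/ 4216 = 0.11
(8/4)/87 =2/87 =0.02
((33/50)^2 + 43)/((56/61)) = 6623929/140000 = 47.31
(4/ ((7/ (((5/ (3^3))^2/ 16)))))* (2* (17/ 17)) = 25/ 10206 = 0.00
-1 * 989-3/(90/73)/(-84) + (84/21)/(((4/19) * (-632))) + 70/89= -8754652241/8859060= -988.21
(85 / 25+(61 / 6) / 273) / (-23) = -28151 / 188370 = -0.15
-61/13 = -4.69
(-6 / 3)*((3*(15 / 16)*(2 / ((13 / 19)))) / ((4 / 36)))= -7695 / 52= -147.98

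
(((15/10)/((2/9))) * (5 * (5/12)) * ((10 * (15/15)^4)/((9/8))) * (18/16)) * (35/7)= 5625/8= 703.12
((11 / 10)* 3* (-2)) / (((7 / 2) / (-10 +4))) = 396 / 35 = 11.31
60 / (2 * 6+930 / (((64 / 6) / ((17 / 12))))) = 1280 / 2891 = 0.44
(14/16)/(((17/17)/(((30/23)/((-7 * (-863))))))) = 0.00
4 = 4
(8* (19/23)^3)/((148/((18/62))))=123462/13955549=0.01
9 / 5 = 1.80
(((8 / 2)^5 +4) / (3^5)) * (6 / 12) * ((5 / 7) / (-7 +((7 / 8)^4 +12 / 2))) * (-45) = 10526720 / 64071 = 164.30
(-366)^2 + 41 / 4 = 535865 / 4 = 133966.25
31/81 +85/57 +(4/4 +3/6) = 10385/3078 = 3.37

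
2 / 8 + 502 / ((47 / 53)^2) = 638.60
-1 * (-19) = 19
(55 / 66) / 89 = 0.01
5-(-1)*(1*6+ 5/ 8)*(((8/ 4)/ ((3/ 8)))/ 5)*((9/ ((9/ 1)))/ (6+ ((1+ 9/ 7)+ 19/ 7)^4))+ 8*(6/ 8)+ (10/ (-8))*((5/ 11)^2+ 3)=8020216/ 1145265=7.00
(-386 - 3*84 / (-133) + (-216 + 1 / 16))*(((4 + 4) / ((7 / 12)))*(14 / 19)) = -2188956 / 361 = -6063.59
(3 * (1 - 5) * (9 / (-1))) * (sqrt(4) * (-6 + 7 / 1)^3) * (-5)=-1080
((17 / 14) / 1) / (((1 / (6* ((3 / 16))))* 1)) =153 / 112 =1.37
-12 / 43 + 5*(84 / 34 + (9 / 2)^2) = 331359 / 2924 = 113.32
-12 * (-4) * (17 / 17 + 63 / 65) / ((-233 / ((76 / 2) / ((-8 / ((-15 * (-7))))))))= 612864 / 3029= 202.33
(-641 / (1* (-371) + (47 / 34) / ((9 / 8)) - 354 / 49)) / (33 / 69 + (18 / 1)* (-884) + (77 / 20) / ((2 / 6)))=-2210565420 / 20671792075619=-0.00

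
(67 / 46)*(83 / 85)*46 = 5561 / 85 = 65.42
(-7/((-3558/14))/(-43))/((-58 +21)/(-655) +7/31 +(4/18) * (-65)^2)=-2984835/4376363740162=-0.00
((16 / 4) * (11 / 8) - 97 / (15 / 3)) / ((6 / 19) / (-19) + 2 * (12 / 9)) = -150537 / 28700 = -5.25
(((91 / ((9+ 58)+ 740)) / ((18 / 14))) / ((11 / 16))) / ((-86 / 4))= -20384 / 3435399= -0.01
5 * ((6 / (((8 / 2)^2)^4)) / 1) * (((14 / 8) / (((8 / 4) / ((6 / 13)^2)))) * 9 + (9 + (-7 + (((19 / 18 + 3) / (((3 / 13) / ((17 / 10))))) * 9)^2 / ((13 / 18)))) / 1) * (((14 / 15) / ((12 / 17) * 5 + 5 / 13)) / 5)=402658188583 / 184238080000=2.19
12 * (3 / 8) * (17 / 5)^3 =44217 / 250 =176.87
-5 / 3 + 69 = 202 / 3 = 67.33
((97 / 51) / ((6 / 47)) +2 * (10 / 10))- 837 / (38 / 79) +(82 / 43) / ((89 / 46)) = -19159568491 / 11125089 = -1722.19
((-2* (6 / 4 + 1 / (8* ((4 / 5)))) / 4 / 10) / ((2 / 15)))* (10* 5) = -31.05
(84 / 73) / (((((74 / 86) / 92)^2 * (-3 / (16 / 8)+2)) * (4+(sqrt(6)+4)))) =10516756992 / 2898173 - 1314594624 * sqrt(6) / 2898173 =2517.68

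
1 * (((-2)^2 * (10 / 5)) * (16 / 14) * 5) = 320 / 7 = 45.71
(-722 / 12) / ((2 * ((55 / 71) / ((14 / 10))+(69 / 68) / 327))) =-54.07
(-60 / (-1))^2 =3600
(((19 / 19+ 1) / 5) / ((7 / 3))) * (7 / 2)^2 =21 / 10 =2.10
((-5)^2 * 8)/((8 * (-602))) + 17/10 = 2496/1505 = 1.66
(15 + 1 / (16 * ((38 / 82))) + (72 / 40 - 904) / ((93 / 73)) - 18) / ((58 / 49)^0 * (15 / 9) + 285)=-100513127 / 40523200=-2.48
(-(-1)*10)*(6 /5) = 12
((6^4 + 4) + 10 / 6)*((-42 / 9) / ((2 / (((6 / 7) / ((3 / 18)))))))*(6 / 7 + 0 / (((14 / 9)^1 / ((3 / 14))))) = -93720 / 7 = -13388.57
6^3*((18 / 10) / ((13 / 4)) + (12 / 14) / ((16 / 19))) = 154467 / 455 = 339.49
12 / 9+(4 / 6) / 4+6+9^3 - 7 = 729.50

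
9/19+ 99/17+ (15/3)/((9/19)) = 48991/2907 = 16.85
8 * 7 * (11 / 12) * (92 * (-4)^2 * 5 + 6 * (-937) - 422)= 202664 / 3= 67554.67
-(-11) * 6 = 66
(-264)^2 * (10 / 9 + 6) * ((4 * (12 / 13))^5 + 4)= 127020998410240 / 371293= 342104479.24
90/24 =15/4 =3.75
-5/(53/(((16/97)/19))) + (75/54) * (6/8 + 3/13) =41488615/30475848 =1.36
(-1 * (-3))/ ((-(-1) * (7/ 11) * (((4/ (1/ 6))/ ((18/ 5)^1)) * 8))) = 99/ 1120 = 0.09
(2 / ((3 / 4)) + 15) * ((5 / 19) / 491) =265 / 27987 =0.01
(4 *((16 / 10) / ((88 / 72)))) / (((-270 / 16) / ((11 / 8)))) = -32 / 75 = -0.43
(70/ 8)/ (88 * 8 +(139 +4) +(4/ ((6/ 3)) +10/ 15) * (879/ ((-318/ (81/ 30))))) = 9275/ 876724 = 0.01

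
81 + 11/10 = 821/10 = 82.10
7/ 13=0.54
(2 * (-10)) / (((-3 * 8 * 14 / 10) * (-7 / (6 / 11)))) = -25 / 539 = -0.05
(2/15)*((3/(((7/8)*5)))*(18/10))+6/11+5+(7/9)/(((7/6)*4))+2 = 454879/57750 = 7.88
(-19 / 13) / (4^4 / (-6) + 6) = 57 / 1430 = 0.04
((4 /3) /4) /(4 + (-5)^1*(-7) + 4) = 1 /129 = 0.01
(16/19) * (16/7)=256/133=1.92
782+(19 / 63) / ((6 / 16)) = 147950 / 189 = 782.80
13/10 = 1.30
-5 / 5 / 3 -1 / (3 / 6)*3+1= -5.33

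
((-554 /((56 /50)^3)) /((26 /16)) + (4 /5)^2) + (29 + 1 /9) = -854433941 /4013100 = -212.91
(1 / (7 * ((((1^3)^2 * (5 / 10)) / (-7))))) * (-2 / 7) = 4 / 7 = 0.57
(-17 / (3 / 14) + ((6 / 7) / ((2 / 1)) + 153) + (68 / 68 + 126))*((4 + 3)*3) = 4223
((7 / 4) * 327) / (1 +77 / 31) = 23653 / 144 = 164.26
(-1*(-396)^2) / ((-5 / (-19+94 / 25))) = -59746896 / 125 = -477975.17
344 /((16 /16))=344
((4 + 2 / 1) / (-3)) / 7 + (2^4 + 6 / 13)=1472 / 91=16.18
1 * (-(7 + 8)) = -15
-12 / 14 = -0.86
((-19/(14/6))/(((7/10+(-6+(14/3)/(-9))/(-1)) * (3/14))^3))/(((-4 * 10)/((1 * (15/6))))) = 1018048500/7403473349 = 0.14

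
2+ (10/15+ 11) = 41/3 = 13.67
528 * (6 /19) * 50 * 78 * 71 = 877219200 /19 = 46169431.58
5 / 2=2.50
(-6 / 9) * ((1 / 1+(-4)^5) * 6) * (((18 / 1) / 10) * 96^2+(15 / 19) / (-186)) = 6448728462 / 95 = 67881352.23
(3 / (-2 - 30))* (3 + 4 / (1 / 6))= -81 / 32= -2.53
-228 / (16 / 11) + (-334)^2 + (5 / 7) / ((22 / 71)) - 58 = 34293815 / 308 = 111343.56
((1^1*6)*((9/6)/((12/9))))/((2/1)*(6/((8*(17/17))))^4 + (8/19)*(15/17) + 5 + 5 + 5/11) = 3069792/5211313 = 0.59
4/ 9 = 0.44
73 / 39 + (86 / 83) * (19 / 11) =130375 / 35607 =3.66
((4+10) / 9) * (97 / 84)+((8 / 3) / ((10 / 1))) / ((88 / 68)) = 5947 / 2970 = 2.00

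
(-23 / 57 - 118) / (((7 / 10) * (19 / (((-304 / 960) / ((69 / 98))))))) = 47243 / 11799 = 4.00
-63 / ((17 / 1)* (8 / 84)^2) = -27783 / 68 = -408.57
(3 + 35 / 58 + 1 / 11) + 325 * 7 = 1453807 / 638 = 2278.69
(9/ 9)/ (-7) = -1/ 7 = -0.14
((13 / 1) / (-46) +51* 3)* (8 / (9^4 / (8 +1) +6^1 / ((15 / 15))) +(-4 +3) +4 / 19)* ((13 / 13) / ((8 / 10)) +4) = -624.25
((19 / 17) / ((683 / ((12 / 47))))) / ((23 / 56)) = 12768 / 12551491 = 0.00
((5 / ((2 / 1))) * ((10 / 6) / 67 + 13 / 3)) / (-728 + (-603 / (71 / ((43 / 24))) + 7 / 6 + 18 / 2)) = -1243920 / 83690839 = -0.01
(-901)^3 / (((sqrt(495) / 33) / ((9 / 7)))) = -6582894309 * sqrt(55) / 35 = -1394858594.72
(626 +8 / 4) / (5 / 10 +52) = 1256 / 105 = 11.96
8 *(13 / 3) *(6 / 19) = 208 / 19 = 10.95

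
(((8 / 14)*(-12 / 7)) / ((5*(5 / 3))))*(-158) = 22752 / 1225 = 18.57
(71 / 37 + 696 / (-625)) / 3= 18623 / 69375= 0.27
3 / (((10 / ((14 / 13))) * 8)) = 0.04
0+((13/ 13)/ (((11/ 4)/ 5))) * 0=0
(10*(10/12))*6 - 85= -35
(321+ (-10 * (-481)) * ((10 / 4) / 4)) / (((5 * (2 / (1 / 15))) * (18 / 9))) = 13309 / 1200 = 11.09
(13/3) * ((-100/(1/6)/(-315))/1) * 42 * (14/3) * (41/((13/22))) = 1010240/9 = 112248.89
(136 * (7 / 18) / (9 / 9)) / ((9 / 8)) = 3808 / 81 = 47.01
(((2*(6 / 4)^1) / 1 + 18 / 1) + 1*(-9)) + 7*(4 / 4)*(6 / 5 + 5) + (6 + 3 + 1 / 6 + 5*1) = 2087 / 30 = 69.57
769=769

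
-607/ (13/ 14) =-8498/ 13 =-653.69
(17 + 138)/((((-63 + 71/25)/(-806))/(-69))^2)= 74906583496875/565504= 132459865.00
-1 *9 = -9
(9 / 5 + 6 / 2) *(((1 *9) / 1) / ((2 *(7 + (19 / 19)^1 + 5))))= 108 / 65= 1.66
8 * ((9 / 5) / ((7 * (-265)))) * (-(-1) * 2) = -144 / 9275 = -0.02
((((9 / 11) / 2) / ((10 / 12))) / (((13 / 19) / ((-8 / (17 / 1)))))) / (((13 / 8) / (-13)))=2.70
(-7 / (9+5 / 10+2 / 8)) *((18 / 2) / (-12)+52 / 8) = -161 / 39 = -4.13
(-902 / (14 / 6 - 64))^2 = 7322436 / 34225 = 213.95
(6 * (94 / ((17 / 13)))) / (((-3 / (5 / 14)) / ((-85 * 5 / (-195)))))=-2350 / 21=-111.90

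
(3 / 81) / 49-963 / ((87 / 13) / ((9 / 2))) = -49687853 / 76734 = -647.53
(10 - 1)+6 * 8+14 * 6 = 141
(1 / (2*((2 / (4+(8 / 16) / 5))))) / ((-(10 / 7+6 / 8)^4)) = -3150112 / 69229205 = -0.05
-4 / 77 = -0.05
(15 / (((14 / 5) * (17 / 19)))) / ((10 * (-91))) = -285 / 43316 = -0.01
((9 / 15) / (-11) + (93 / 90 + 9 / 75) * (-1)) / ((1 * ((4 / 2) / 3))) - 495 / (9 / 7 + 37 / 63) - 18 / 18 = -17334237 / 64900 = -267.09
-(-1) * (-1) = -1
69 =69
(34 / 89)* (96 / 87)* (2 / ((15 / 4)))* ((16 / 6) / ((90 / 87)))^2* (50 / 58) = 139264 / 108135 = 1.29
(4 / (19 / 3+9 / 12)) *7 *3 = 1008 / 85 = 11.86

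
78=78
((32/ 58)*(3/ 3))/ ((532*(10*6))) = 1/ 57855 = 0.00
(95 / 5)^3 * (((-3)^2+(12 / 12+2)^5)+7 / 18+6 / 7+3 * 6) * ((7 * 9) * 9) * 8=8439121548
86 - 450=-364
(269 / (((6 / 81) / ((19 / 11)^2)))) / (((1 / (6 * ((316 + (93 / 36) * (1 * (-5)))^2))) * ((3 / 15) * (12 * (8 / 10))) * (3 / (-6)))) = -96340156486575 / 15488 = -6220309690.51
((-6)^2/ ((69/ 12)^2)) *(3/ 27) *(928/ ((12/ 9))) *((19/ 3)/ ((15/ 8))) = 2256896/ 7935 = 284.42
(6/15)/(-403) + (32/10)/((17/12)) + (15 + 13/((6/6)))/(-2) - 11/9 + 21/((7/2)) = -2147087/308295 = -6.96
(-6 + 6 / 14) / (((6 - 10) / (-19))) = -741 / 28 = -26.46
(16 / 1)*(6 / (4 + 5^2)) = 96 / 29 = 3.31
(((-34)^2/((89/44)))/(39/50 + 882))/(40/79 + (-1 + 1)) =1.28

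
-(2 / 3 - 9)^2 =-625 / 9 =-69.44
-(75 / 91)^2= -5625 / 8281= -0.68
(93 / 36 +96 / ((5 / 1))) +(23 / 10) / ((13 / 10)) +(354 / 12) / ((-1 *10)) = 1607 / 78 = 20.60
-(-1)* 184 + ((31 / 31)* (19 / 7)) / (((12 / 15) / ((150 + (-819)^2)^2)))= 42761549147647 / 28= 1527198183844.54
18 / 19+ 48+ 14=1196 / 19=62.95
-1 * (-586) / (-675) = -586 / 675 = -0.87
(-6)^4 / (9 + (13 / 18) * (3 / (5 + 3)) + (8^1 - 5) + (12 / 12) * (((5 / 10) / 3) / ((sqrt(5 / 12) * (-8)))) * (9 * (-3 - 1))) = 183202560 / 1719053 - 4478976 * sqrt(15) / 1719053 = 96.48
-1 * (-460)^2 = -211600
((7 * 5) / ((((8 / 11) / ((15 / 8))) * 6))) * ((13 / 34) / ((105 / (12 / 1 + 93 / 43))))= 145145 / 187136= 0.78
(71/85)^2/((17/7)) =35287/122825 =0.29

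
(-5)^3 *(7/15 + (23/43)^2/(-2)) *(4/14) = -448775/38829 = -11.56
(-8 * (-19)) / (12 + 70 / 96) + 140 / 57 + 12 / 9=182616 / 11609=15.73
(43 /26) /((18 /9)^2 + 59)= 43 /1638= 0.03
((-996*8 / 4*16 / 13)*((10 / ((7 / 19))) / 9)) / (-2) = 1009280 / 273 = 3697.00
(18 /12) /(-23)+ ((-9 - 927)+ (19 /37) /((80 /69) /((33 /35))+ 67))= -247513327599 /264421018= -936.06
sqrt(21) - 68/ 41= 2.92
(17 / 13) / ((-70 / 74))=-629 / 455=-1.38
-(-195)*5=975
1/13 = 0.08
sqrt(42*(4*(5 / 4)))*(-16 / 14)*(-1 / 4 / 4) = 1.04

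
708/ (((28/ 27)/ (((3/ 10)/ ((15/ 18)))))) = 245.78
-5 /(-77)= 0.06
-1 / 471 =-0.00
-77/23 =-3.35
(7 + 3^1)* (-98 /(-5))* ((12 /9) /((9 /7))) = 5488 /27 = 203.26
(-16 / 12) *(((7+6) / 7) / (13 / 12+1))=-208 / 175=-1.19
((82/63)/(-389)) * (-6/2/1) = 82/8169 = 0.01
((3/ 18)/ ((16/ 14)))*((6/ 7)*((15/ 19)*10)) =75/ 76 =0.99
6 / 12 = 1 / 2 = 0.50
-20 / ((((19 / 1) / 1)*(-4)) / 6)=30 / 19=1.58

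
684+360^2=130284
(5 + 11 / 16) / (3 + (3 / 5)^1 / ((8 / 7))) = 455 / 282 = 1.61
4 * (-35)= -140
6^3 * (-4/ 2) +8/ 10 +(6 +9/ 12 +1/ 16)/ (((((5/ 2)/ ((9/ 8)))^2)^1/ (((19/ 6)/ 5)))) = -27540883/ 64000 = -430.33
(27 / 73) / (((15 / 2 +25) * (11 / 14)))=0.01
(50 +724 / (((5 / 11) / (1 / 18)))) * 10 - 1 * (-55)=12959 / 9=1439.89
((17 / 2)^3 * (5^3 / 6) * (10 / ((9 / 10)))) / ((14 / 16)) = 30706250 / 189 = 162466.93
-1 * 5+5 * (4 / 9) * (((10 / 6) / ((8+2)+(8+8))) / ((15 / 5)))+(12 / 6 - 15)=-18904 / 1053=-17.95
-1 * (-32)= 32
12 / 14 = 6 / 7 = 0.86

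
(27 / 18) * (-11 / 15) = -11 / 10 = -1.10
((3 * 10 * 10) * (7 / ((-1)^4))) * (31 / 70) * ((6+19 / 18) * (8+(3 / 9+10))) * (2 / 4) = 1082675 / 18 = 60148.61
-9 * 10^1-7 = -97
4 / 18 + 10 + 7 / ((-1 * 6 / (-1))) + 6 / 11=2363 / 198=11.93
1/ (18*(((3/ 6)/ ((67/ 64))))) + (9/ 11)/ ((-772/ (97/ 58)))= 4062133/ 35462592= 0.11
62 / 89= 0.70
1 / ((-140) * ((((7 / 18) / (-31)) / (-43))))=-11997 / 490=-24.48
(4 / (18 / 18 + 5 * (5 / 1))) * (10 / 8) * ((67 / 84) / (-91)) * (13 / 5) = -67 / 15288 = -0.00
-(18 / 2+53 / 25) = -278 / 25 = -11.12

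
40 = 40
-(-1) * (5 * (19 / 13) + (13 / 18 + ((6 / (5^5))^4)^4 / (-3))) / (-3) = -155427237098713900108337693239946020185016095418228573702807 / 58068079001222542775972890183311392320320010185241699218750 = -2.68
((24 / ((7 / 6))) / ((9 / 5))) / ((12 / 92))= 1840 / 21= 87.62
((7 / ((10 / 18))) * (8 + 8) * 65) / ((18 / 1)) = 728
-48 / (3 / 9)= -144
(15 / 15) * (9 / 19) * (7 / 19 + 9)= 1602 / 361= 4.44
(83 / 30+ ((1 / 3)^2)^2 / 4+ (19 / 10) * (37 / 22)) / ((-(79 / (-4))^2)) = -85040 / 5560731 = -0.02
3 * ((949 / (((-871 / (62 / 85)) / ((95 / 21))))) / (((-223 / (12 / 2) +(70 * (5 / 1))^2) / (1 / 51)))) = -171988 / 99592409357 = -0.00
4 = 4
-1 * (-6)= 6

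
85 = 85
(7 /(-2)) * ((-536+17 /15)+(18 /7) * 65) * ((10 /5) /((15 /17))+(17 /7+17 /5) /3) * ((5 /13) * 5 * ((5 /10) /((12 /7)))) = 656387 /216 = 3038.83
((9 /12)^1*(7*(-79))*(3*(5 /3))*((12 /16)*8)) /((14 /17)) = -60435 /4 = -15108.75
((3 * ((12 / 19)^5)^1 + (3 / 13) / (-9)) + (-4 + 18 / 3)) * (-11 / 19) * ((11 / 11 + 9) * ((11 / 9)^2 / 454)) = -1462589095385 / 33736271943933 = -0.04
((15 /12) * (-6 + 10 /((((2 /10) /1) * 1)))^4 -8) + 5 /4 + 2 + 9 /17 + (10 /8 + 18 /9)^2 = 1274354365 /272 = 4685126.34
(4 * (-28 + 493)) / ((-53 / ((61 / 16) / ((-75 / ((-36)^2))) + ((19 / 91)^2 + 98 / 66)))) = 54515184044 / 24139115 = 2258.38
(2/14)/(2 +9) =1/77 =0.01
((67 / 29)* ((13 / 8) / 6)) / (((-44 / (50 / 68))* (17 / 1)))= -21775 / 35401344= -0.00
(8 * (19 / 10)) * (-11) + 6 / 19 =-15854 / 95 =-166.88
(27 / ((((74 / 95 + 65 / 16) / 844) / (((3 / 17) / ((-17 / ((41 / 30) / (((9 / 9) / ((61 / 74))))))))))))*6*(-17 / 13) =8662903776 / 20058181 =431.89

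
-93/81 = -31/27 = -1.15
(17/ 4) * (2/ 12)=17/ 24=0.71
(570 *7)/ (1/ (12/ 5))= 9576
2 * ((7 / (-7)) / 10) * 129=-129 / 5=-25.80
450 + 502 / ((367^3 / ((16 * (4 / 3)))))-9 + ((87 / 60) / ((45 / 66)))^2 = 495508113127243 / 1112194417500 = 445.52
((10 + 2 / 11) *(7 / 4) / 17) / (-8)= -49 / 374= -0.13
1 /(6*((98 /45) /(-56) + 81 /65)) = 78 /565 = 0.14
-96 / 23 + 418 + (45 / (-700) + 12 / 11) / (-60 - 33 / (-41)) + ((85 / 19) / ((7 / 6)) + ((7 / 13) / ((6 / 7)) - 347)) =1513322196209 / 21233191980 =71.27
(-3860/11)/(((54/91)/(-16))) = 2810080/297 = 9461.55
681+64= 745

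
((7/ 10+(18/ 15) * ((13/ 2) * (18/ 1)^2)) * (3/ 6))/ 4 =25279/ 80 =315.99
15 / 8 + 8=79 / 8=9.88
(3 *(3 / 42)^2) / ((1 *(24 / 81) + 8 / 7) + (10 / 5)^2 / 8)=81 / 10262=0.01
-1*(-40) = 40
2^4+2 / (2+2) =33 / 2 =16.50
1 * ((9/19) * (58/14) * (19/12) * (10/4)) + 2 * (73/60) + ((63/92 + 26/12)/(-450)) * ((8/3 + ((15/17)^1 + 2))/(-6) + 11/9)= 10.20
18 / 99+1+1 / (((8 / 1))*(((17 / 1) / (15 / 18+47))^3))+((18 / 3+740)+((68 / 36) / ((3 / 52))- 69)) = 22216823047 / 31128768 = 713.71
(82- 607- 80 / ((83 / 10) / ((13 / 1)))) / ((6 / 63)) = -1133475 / 166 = -6828.16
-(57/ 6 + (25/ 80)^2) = -9.60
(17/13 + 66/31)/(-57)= -1385/22971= -0.06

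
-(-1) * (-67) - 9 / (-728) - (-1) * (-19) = -85.99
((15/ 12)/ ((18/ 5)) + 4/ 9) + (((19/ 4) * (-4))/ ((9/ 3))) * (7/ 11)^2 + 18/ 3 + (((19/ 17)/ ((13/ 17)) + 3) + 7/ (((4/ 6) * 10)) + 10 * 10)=20714233/ 188760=109.74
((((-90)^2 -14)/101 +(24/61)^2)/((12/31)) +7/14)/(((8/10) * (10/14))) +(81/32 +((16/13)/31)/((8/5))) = 5322514379525/14539762848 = 366.07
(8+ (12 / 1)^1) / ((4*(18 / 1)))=5 / 18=0.28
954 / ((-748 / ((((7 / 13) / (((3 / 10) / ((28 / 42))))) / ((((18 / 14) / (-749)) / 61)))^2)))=-53127738640282600 / 23038587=-2306032858.71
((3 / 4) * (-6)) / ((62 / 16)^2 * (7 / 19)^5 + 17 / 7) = -1663938528 / 935685467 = -1.78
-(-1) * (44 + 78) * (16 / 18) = 976 / 9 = 108.44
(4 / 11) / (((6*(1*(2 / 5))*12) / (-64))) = -80 / 99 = -0.81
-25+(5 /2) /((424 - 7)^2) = -8694445 /347778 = -25.00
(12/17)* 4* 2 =96/17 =5.65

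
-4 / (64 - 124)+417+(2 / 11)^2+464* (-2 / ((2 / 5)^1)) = -3453764 / 1815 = -1902.90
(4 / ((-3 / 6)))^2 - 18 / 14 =439 / 7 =62.71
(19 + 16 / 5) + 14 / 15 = 347 / 15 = 23.13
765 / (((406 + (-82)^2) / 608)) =46512 / 713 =65.23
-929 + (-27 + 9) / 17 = -15811 / 17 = -930.06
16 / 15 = 1.07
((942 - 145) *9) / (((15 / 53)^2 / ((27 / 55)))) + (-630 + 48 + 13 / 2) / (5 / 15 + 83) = 241749501 / 5500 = 43954.45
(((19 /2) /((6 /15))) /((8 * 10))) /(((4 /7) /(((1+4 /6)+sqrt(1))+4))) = 665 /192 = 3.46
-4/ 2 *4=-8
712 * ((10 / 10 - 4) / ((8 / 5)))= -1335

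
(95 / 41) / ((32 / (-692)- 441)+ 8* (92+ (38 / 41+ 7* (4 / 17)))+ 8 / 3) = 838185 / 115110793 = 0.01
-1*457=-457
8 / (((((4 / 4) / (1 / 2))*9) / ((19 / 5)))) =76 / 45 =1.69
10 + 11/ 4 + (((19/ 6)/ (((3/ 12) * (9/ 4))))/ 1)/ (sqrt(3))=152 * sqrt(3)/ 81 + 51/ 4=16.00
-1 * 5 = -5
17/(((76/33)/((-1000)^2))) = 140250000/19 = 7381578.95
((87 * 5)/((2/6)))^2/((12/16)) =2270700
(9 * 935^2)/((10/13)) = 20456865/2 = 10228432.50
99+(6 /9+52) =455 /3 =151.67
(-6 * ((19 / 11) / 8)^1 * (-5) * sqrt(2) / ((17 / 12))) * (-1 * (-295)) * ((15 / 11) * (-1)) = -3783375 * sqrt(2) / 2057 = -2601.12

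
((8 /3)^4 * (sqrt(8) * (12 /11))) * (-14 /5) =-436.88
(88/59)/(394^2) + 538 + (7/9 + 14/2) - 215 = 6816529385/20607579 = 330.78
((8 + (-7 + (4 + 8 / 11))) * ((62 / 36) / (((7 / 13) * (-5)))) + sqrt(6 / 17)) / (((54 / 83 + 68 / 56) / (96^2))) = -2157861888 / 119185 + 10708992 * sqrt(102) / 36839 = -15169.25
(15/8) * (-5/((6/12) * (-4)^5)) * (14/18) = 175/12288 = 0.01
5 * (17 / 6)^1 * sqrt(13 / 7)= 85 * sqrt(91) / 42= 19.31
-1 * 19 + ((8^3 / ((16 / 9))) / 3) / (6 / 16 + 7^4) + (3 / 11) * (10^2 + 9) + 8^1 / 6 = 12.10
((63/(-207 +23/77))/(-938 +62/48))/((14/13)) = 27027/89451899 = 0.00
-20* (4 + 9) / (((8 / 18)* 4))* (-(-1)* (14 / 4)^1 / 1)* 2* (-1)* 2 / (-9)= -455 / 2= -227.50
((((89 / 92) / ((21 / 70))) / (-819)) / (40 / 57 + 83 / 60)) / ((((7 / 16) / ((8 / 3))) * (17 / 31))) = -335494400 / 15984870993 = -0.02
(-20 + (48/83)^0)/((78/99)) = -627/26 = -24.12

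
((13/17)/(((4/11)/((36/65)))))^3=970299/614125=1.58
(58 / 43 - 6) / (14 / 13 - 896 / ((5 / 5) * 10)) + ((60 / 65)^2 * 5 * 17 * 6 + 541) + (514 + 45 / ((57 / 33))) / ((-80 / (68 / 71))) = 546669672451337 / 564075149820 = 969.14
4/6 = 0.67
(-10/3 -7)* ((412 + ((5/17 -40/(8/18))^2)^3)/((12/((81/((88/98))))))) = -40477450434883.28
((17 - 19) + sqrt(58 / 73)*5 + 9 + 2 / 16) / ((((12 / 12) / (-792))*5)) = -5643 / 5 - 792*sqrt(4234) / 73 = -1834.56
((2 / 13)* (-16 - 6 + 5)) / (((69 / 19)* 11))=-646 / 9867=-0.07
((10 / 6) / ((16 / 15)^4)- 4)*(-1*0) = 0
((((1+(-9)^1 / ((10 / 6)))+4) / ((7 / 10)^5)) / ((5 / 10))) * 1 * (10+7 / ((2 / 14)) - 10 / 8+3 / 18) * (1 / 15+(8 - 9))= 5560000 / 21609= 257.30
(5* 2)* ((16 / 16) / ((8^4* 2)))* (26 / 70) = 13 / 28672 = 0.00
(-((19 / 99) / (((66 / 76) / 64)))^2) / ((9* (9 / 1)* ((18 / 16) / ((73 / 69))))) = -1246944690176 / 536877109989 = -2.32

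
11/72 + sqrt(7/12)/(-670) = 11/72 - sqrt(21)/4020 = 0.15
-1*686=-686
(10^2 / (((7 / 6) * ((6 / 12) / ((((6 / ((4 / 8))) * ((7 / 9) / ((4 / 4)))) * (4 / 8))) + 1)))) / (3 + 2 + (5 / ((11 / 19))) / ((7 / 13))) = 3080 / 837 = 3.68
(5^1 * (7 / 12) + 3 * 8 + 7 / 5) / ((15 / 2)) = 1699 / 450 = 3.78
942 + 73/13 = 12319/13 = 947.62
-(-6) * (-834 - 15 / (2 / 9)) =-5409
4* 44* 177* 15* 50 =23364000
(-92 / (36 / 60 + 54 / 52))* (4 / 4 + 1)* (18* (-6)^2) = -5166720 / 71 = -72770.70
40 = 40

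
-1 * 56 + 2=-54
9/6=3/2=1.50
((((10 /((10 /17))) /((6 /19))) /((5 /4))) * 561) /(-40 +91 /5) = -120802 /109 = -1108.28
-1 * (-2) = 2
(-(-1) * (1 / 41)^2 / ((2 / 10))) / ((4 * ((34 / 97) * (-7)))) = -485 / 1600312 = -0.00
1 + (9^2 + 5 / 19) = 82.26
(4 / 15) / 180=0.00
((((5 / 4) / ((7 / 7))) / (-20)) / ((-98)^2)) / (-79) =1 / 12139456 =0.00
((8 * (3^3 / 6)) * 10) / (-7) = -360 / 7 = -51.43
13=13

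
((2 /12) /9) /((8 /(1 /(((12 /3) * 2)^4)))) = 1 /1769472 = 0.00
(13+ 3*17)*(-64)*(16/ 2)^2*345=-90439680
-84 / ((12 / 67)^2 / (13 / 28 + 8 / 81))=-1474.40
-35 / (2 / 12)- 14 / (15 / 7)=-3248 / 15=-216.53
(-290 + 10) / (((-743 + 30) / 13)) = 5.11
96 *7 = 672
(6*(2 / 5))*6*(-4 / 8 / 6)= -6 / 5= -1.20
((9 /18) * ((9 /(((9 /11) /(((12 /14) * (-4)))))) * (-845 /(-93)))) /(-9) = 37180 /1953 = 19.04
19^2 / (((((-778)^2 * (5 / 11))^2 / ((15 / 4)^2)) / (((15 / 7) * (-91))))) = -76660155 / 5861899530496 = -0.00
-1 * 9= -9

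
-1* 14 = -14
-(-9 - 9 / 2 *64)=297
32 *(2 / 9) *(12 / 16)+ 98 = 310 / 3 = 103.33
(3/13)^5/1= 243/371293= 0.00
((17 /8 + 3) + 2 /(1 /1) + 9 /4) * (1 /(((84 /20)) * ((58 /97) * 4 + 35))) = 0.06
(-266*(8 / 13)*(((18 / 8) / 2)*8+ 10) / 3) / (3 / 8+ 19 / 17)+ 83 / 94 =-73746511 / 106314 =-693.67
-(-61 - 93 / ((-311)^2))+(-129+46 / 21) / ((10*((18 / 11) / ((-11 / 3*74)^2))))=-469274559731827 / 822612105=-570468.82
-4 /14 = -2 /7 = -0.29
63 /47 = 1.34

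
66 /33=2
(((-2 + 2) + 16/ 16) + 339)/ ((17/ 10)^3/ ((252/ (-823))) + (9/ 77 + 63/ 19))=-26.96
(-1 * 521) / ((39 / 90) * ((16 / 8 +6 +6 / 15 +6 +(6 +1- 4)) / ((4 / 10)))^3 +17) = -41680 / 2854873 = -0.01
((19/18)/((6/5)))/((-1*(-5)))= 19/108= 0.18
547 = 547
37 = 37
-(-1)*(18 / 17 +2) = 52 / 17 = 3.06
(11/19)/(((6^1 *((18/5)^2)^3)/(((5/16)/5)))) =171875/62038296576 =0.00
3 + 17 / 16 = 65 / 16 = 4.06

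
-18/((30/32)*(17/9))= -864/85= -10.16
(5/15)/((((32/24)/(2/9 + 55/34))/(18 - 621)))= -37721/136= -277.36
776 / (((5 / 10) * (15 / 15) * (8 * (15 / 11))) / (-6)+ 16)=4268 / 83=51.42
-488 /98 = -244 /49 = -4.98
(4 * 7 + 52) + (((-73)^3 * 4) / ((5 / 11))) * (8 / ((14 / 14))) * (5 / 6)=-68466752 / 3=-22822250.67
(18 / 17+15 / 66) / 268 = 481 / 100232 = 0.00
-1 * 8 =-8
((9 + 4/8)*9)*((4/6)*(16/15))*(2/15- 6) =-26752/75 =-356.69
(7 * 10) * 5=350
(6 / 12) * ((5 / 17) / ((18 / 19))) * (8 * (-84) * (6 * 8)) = -85120 / 17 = -5007.06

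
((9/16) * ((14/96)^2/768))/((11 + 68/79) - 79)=-3871/16684941312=-0.00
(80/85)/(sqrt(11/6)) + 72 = 16 *sqrt(66)/187 + 72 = 72.70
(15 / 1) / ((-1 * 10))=-3 / 2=-1.50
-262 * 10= -2620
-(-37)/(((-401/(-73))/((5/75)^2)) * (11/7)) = 18907/992475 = 0.02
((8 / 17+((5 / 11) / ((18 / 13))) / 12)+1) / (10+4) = 60505 / 565488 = 0.11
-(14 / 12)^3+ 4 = 521 / 216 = 2.41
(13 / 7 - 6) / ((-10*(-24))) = -29 / 1680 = -0.02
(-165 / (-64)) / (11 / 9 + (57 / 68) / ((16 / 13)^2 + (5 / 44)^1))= 5558031 / 3744640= 1.48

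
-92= -92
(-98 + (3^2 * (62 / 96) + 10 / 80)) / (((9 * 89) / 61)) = -29951 / 4272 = -7.01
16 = 16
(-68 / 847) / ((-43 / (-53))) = -3604 / 36421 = -0.10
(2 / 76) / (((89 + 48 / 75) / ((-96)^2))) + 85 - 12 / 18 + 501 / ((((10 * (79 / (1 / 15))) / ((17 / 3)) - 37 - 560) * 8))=27905829125 / 320459016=87.08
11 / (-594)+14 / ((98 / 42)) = 5.98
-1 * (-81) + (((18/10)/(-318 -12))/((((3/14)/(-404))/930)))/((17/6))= 3231783/935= 3456.45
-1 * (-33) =33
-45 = -45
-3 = -3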